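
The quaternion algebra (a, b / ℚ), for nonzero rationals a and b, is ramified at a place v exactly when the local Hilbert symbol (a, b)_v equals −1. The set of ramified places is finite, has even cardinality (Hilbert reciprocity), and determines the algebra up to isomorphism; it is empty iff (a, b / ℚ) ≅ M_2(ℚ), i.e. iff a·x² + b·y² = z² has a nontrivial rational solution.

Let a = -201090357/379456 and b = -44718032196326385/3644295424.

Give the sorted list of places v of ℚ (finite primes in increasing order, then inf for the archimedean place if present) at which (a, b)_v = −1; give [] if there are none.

[2, 5, 13, inf]

Mod squares: a ≡ -13, b ≡ -65. Check v ∈ {∞, 2, 3, 5, 7, 11, 13, 19, 23}.
v=5: a=5^0·(≡3), b=5^1·(≡2) mod 5; (3|5)=-1, (2|5)=-1; (−1)^{0·1·2}·(-1)^1·(-1)^0 = -1.
v=11: a=11^-2·(≡5), b=11^-2·(≡5) mod 11; (5|11)=+1, (5|11)=+1; (−1)^{-2·-2·5}·(+1)^-2·(+1)^-2 = +1.
v=3: a=3^4·(≡2), b=3^10·(≡1) mod 3; (2|3)=-1, (1|3)=+1; (−1)^{4·10·1}·(-1)^10·(+1)^4 = +1.
v=∞: -13 < 0 and -65 < 0  ⇒  (a,b)_∞ = -1.
v=19: a=19^2·(≡17), b=19^4·(≡5) mod 19; (17|19)=+1, (5|19)=+1; (−1)^{2·4·9}·(+1)^4·(+1)^2 = +1.
v=7: a=7^-2·(≡4), b=7^-6·(≡6) mod 7; (4|7)=+1, (6|7)=-1; (−1)^{-2·-6·3}·(+1)^-6·(-1)^-2 = +1.
v=13: a=13^1·(≡10), b=13^3·(≡11) mod 13; (10|13)=+1, (11|13)=-1; (−1)^{1·3·6}·(+1)^3·(-1)^1 = -1.
v=2: v_2(a)=-6, v_2(b)=-8; units ≡ 3, 7 (mod 8); ε·ε+αω+βω = 1·1+-6·0+-8·1 ≡ 1  ⇒  (a,b)_2 = -1.
v=23: a=23^2·(≡17), b=23^2·(≡3) mod 23; (17|23)=-1, (3|23)=+1; (−1)^{2·2·11}·(-1)^2·(+1)^2 = +1.
Ram(-13, -65) = {2, 5, 13, ∞}; no ℚ_2-point on the conic.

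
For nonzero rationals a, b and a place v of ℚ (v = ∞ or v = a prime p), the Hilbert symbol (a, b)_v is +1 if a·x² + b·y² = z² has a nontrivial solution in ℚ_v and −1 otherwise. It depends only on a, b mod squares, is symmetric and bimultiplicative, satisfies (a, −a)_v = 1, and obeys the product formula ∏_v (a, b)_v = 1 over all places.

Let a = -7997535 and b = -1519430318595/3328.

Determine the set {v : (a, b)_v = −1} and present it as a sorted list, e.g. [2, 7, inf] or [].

[13, inf]

Mod squares: a ≡ -2015, b ≡ -324415. Check v ∈ {∞, 2, 3, 5, 7, 13, 17, 23, 31}.
v=7: a=7^2·(≡4), b=7^1·(≡2) mod 7; (4|7)=+1, (2|7)=+1; (−1)^{2·1·3}·(+1)^1·(+1)^2 = +1.
v=13: a=13^1·(≡4), b=13^-1·(≡5) mod 13; (4|13)=+1, (5|13)=-1; (−1)^{1·-1·6}·(+1)^-1·(-1)^1 = -1.
v=2: v_2(a)=0, v_2(b)=-8; units ≡ 1, 1 (mod 8); ε·ε+αω+βω = 0·0+0·0+-8·0 ≡ 0  ⇒  (a,b)_2 = +1.
v=31: a=31^1·(≡28), b=31^1·(≡13) mod 31; (28|31)=+1, (13|31)=-1; (−1)^{1·1·15}·(+1)^1·(-1)^1 = +1.
v=17: a=17^0·(≡13), b=17^4·(≡9) mod 17; (13|17)=+1, (9|17)=+1; (−1)^{0·4·8}·(+1)^4·(+1)^0 = +1.
v=23: a=23^0·(≡2), b=23^1·(≡14) mod 23; (2|23)=+1, (14|23)=-1; (−1)^{0·1·11}·(+1)^1·(-1)^0 = +1.
v=5: a=5^1·(≡3), b=5^1·(≡2) mod 5; (3|5)=-1, (2|5)=-1; (−1)^{1·1·2}·(-1)^1·(-1)^1 = +1.
v=∞: -2015 < 0 and -324415 < 0  ⇒  (a,b)_∞ = -1.
v=3: a=3^4·(≡1), b=3^6·(≡2) mod 3; (1|3)=+1, (2|3)=-1; (−1)^{4·6·1}·(+1)^6·(-1)^4 = +1.
|Ram(-2015, -324415)| = 2, even; anisotropic at {13, ∞}.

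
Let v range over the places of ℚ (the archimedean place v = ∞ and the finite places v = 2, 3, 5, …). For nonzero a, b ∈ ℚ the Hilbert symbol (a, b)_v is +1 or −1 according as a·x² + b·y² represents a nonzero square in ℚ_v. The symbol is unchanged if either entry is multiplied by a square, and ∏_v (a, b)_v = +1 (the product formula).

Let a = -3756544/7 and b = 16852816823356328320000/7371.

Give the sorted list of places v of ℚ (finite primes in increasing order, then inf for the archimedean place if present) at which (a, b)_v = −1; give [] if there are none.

(a, b) ≡ (-102718, 437437) mod (ℚ^×)²; places V = {2, 3, 5, 7, 11, 13, 19, 23, 29, ∞}.
(a,b)_23: α=1, u≡19; β=3, v≡19 (mod 23); (19|23)=-1, (19|23)=-1; sign (−1)^1·-1^3·-1^1 = -1.
(a,b)_7: α=-1, u≡6; β=-1, v≡4 (mod 7); (6|7)=-1, (4|7)=+1; sign (−1)^1·-1^-1·+1^-1 = +1.
(a,b)_2: α=9, β=10; u≡1, v≡5 (mod 8); ε(u)ε(v)=0·0, αω(v)=9·1, βω(u)=10·0; sum ≡ 1  ⇒  -1.
(a,b)_3: α=0, u≡2; β=-4, v≡1 (mod 3); (2|3)=-1, (1|3)=+1; sign (−1)^0·-1^-4·+1^0 = +1.
(a,b)_19: α=0, u≡14; β=1, v≡2 (mod 19); (14|19)=-1, (2|19)=-1; sign (−1)^0·-1^1·-1^0 = -1.
(a,b)_11: α=1, u≡5; β=5, v≡7 (mod 11); (5|11)=+1, (7|11)=-1; sign (−1)^1·+1^5·-1^1 = +1.
(a,b)_5: α=0, u≡3; β=4, v≡2 (mod 5); (3|5)=-1, (2|5)=-1; sign (−1)^0·-1^4·-1^0 = +1.
(a,b)_29: α=1, u≡1; β=4, v≡13 (mod 29); (1|29)=+1, (13|29)=+1; sign (−1)^0·+1^4·+1^1 = +1.
(a,b)_13: α=0, u≡2; β=-1, v≡5 (mod 13); (2|13)=-1, (5|13)=-1; sign (−1)^0·-1^-1·-1^0 = -1.
(a,b)_∞: sgn(-102718)=−, sgn(437437)=+, so +1.
Ram(-102718, 437437) = {2, 13, 19, 23}; no ℚ_2-point on the conic.

[2, 13, 19, 23]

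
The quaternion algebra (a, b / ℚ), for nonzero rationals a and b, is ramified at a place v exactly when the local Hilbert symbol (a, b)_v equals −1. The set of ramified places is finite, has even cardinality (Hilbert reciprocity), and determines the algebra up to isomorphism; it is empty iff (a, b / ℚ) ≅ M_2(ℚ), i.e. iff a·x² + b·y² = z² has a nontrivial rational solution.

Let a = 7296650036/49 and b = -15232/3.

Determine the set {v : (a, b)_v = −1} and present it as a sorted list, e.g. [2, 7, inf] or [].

(a, b) ≡ (221, -714) mod (ℚ^×)²; places V = {2, 3, 7, 13, 17, ∞}.
(a,b)_13: α=5, u≡10; β=0, v≡10 (mod 13); (10|13)=+1, (10|13)=+1; sign (−1)^0·+1^0·+1^5 = +1.
(a,b)_7: α=-2, u≡4; β=1, v≡5 (mod 7); (4|7)=+1, (5|7)=-1; sign (−1)^0·+1^1·-1^-2 = +1.
(a,b)_2: α=2, β=7; u≡5, v≡3 (mod 8); ε(u)ε(v)=0·1, αω(v)=2·1, βω(u)=7·1; sum ≡ 1  ⇒  -1.
(a,b)_∞: sgn(221)=+, sgn(-714)=−, so +1.
(a,b)_17: α=3, u≡8; β=1, v≡13 (mod 17); (8|17)=+1, (13|17)=+1; sign (−1)^0·+1^1·+1^3 = +1.
(a,b)_3: α=0, u≡2; β=-1, v≡2 (mod 3); (2|3)=-1, (2|3)=-1; sign (−1)^0·-1^-1·-1^0 = -1.
Ram(221, -714) = {2, 3}; no ℚ_2-point on the conic.

[2, 3]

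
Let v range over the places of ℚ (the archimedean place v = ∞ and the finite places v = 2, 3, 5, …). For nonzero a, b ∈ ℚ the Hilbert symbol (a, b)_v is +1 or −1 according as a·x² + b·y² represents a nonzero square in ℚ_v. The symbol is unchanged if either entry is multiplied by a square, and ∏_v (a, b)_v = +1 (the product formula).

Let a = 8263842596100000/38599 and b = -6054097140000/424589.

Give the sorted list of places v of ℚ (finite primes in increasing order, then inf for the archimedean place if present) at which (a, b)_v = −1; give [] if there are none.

Mod squares: a ≡ 3190, b ≡ -15834. Check v ∈ {∞, 2, 3, 5, 7, 11, 13, 29}.
v=2: v_2(a)=5, v_2(b)=5; units ≡ 3, 3 (mod 8); ε·ε+αω+βω = 1·1+5·1+5·1 ≡ 1  ⇒  (a,b)_2 = -1.
v=5: a=5^5·(≡3), b=5^4·(≡4) mod 5; (3|5)=-1, (4|5)=+1; (−1)^{5·4·2}·(-1)^4·(+1)^5 = +1.
v=3: a=3^10·(≡1), b=3^9·(≡2) mod 3; (1|3)=+1, (2|3)=-1; (−1)^{10·9·1}·(+1)^9·(-1)^10 = +1.
v=∞: 3190 > 0 and -15834 < 0  ⇒  (a,b)_∞ = +1.
v=29: a=29^-1·(≡13), b=29^-1·(≡6) mod 29; (13|29)=+1, (6|29)=+1; (−1)^{-1·-1·14}·(+1)^-1·(+1)^-1 = +1.
v=13: a=13^4·(≡8), b=13^3·(≡4) mod 13; (8|13)=-1, (4|13)=+1; (−1)^{4·3·6}·(-1)^3·(+1)^4 = -1.
v=7: a=7^2·(≡6), b=7^1·(≡5) mod 7; (6|7)=-1, (5|7)=-1; (−1)^{2·1·3}·(-1)^1·(-1)^2 = -1.
v=11: a=11^-3·(≡9), b=11^-4·(≡2) mod 11; (9|11)=+1, (2|11)=-1; (−1)^{-3·-4·5}·(+1)^-4·(-1)^-3 = -1.
(3190, -15834 / ℚ) ramifies at {2, 7, 11, 13}: a division algebra.

[2, 7, 11, 13]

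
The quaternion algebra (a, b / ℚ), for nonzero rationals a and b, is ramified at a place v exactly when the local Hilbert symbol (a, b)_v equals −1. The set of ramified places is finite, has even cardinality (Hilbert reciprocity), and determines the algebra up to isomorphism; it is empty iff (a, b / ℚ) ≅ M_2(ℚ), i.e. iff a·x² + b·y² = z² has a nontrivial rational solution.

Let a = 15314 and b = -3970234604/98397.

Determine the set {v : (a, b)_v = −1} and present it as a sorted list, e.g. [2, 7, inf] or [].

(a, b) ≡ (15314, -911183) mod (ℚ^×)²; places V = {2, 3, 7, 13, 17, 19, 29, 31, ∞}.
(a,b)_13: α=1, u≡8; β=-1, v≡5 (mod 13); (8|13)=-1, (5|13)=-1; sign (−1)^0·-1^-1·-1^1 = +1.
(a,b)_19: α=1, u≡8; β=1, v≡18 (mod 19); (8|19)=-1, (18|19)=-1; sign (−1)^1·-1^1·-1^1 = -1.
(a,b)_∞: sgn(15314)=+, sgn(-911183)=−, so +1.
(a,b)_17: α=0, u≡14; β=3, v≡4 (mod 17); (14|17)=-1, (4|17)=+1; sign (−1)^0·-1^3·+1^0 = -1.
(a,b)_29: α=0, u≡2; β=-2, v≡14 (mod 29); (2|29)=-1, (14|29)=-1; sign (−1)^0·-1^-2·-1^0 = +1.
(a,b)_7: α=0, u≡5; β=3, v≡5 (mod 7); (5|7)=-1, (5|7)=-1; sign (−1)^0·-1^3·-1^0 = -1.
(a,b)_2: α=1, β=2; u≡1, v≡1 (mod 8); ε(u)ε(v)=0·0, αω(v)=1·0, βω(u)=2·0; sum ≡ 0  ⇒  +1.
(a,b)_3: α=0, u≡2; β=-2, v≡1 (mod 3); (2|3)=-1, (1|3)=+1; sign (−1)^0·-1^-2·+1^0 = +1.
(a,b)_31: α=1, u≡29; β=1, v≡15 (mod 31); (29|31)=-1, (15|31)=-1; sign (−1)^1·-1^1·-1^1 = -1.
Ram(15314, -911183) = {7, 17, 19, 31}; no ℚ_7-point on the conic.

[7, 17, 19, 31]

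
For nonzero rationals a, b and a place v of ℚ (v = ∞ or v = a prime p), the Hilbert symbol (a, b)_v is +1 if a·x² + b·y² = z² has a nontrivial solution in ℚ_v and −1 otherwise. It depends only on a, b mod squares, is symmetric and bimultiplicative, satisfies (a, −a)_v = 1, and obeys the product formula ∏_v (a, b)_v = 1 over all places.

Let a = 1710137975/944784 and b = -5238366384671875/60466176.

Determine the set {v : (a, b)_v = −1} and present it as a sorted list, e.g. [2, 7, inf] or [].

(a, b) ≡ (2639, -91) mod (ℚ^×)²; places V = {2, 3, 5, 7, 13, 23, 29, ∞}.
(a,b)_∞: sgn(2639)=+, sgn(-91)=−, so +1.
(a,b)_13: α=1, u≡11; β=3, v≡7 (mod 13); (11|13)=-1, (7|13)=-1; sign (−1)^0·-1^3·-1^1 = +1.
(a,b)_7: α=3, u≡5; β=3, v≡4 (mod 7); (5|7)=-1, (4|7)=+1; sign (−1)^1·-1^3·+1^3 = +1.
(a,b)_5: α=2, u≡1; β=6, v≡1 (mod 5); (1|5)=+1, (1|5)=+1; sign (−1)^0·+1^6·+1^2 = +1.
(a,b)_2: α=-4, β=-10; u≡7, v≡5 (mod 8); ε(u)ε(v)=1·0, αω(v)=-4·1, βω(u)=-10·0; sum ≡ 0  ⇒  +1.
(a,b)_29: α=1, u≡1; β=2, v≡23 (mod 29); (1|29)=+1, (23|29)=+1; sign (−1)^0·+1^2·+1^1 = +1.
(a,b)_23: α=2, u≡22; β=2, v≡3 (mod 23); (22|23)=-1, (3|23)=+1; sign (−1)^0·-1^2·+1^2 = +1.
(a,b)_3: α=-10, u≡2; β=-10, v≡2 (mod 3); (2|3)=-1, (2|3)=-1; sign (−1)^0·-1^-10·-1^-10 = +1.
Ram(a, b) = ∅: the form 2639·x² + -91·y² − z² is isotropic over every ℚ_v, so by Hasse–Minkowski it is isotropic over ℚ.

[]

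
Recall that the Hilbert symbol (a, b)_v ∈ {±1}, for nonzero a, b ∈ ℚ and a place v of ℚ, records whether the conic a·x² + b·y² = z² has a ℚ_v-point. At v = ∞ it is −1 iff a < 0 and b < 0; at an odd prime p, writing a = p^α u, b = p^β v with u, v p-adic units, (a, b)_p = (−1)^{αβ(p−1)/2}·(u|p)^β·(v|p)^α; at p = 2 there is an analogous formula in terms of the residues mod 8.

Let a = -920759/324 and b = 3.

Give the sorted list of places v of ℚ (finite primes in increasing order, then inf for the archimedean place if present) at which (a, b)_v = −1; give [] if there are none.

[19, 43]

(a, b) ≡ (-18791, 3) mod (ℚ^×)²; places V = {2, 3, 7, 19, 23, 43, ∞}.
(a,b)_2: α=-2, β=0; u≡1, v≡3 (mod 8); ε(u)ε(v)=0·1, αω(v)=-2·1, βω(u)=0·0; sum ≡ 0  ⇒  +1.
(a,b)_23: α=1, u≡5; β=0, v≡3 (mod 23); (5|23)=-1, (3|23)=+1; sign (−1)^0·-1^0·+1^1 = +1.
(a,b)_43: α=1, u≡15; β=0, v≡3 (mod 43); (15|43)=+1, (3|43)=-1; sign (−1)^0·+1^0·-1^1 = -1.
(a,b)_3: α=-4, u≡1; β=1, v≡1 (mod 3); (1|3)=+1, (1|3)=+1; sign (−1)^0·+1^1·+1^-4 = +1.
(a,b)_7: α=2, u≡2; β=0, v≡3 (mod 7); (2|7)=+1, (3|7)=-1; sign (−1)^0·+1^0·-1^2 = +1.
(a,b)_19: α=1, u≡8; β=0, v≡3 (mod 19); (8|19)=-1, (3|19)=-1; sign (−1)^0·-1^0·-1^1 = -1.
(a,b)_∞: sgn(-18791)=−, sgn(3)=+, so +1.
Ram(-18791, 3) = {19, 43}; no ℚ_19-point on the conic.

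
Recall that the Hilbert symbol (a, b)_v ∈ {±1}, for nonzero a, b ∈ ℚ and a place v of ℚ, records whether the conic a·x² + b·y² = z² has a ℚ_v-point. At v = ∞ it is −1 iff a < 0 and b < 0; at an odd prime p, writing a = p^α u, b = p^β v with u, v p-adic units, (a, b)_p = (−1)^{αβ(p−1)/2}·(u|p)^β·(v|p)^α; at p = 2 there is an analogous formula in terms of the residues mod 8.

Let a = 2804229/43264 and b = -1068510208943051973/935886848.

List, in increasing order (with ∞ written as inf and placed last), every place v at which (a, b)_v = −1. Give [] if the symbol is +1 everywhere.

Mod squares: a ≡ 589, b ≡ -3224186. Check v ∈ {∞, 2, 3, 7, 13, 17, 19, 23, 31}.
v=7: a=7^0·(≡2), b=7^1·(≡2) mod 7; (2|7)=+1, (2|7)=+1; (−1)^{0·1·3}·(+1)^1·(+1)^0 = +1.
v=17: a=17^0·(≡6), b=17^1·(≡11) mod 17; (6|17)=-1, (11|17)=-1; (−1)^{0·1·8}·(-1)^1·(-1)^0 = -1.
v=31: a=31^1·(≡18), b=31^1·(≡13) mod 31; (18|31)=+1, (13|31)=-1; (−1)^{1·1·15}·(+1)^1·(-1)^1 = +1.
v=3: a=3^2·(≡1), b=3^8·(≡1) mod 3; (1|3)=+1, (1|3)=+1; (−1)^{2·8·1}·(+1)^8·(+1)^2 = +1.
v=23: a=23^2·(≡11), b=23^5·(≡12) mod 23; (11|23)=-1, (12|23)=+1; (−1)^{2·5·11}·(-1)^5·(+1)^2 = -1.
v=2: v_2(a)=-8, v_2(b)=-15; units ≡ 5, 3 (mod 8); ε·ε+αω+βω = 0·1+-8·1+-15·1 ≡ 1  ⇒  (a,b)_2 = -1.
v=19: a=19^1·(≡18), b=19^3·(≡15) mod 19; (18|19)=-1, (15|19)=-1; (−1)^{1·3·9}·(-1)^3·(-1)^1 = -1.
v=13: a=13^-2·(≡10), b=13^-4·(≡4) mod 13; (10|13)=+1, (4|13)=+1; (−1)^{-2·-4·6}·(+1)^-4·(+1)^-2 = +1.
v=∞: 589 > 0 and -3224186 < 0  ⇒  (a,b)_∞ = +1.
Ram(589, -3224186) = {2, 17, 19, 23}; no ℚ_2-point on the conic.

[2, 17, 19, 23]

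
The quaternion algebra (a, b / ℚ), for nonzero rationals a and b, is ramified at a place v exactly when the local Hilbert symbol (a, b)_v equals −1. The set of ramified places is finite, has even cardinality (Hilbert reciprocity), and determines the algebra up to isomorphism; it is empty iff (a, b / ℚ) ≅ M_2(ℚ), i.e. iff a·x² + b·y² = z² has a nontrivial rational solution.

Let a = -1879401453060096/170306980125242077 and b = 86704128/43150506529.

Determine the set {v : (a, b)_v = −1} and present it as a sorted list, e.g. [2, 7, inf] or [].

(a, b) ≡ (-13, 3) mod (ℚ^×)²; places V = {2, 3, 7, 13, 19, 29, ∞}.
(a,b)_29: α=-6, u≡16; β=-4, v≡2 (mod 29); (16|29)=+1, (2|29)=-1; sign (−1)^0·+1^-4·-1^-6 = +1.
(a,b)_3: α=6, u≡2; β=3, v≡1 (mod 3); (2|3)=-1, (1|3)=+1; sign (−1)^0·-1^3·+1^6 = -1.
(a,b)_13: α=-3, u≡1; β=-2, v≡1 (mod 13); (1|13)=+1, (1|13)=+1; sign (−1)^0·+1^-2·+1^-3 = +1.
(a,b)_7: α=4, u≡4; β=2, v≡3 (mod 7); (4|7)=+1, (3|7)=-1; sign (−1)^0·+1^2·-1^4 = +1.
(a,b)_∞: sgn(-13)=−, sgn(3)=+, so +1.
(a,b)_19: α=-4, u≡7; β=-2, v≡14 (mod 19); (7|19)=+1, (14|19)=-1; sign (−1)^0·+1^-2·-1^-4 = +1.
(a,b)_2: α=30, β=16; u≡3, v≡3 (mod 8); ε(u)ε(v)=1·1, αω(v)=30·1, βω(u)=16·1; sum ≡ 1  ⇒  -1.
|Ram(-13, 3)| = 2, even; anisotropic at {2, 3}.

[2, 3]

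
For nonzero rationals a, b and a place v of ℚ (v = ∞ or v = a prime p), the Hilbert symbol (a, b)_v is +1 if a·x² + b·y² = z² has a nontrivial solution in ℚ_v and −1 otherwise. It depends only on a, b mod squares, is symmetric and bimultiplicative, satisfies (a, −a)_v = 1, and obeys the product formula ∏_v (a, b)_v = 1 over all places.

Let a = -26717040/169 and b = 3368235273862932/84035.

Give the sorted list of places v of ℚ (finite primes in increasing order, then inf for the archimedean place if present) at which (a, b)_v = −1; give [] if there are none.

[5, 11, 19, 31]

(a, b) ≡ (-20615, 151252255) mod (ℚ^×)²; places V = {2, 3, 5, 7, 11, 13, 19, 23, 29, 31, 47, ∞}.
(a,b)_∞: sgn(-20615)=−, sgn(151252255)=+, so +1.
(a,b)_19: α=1, u≡4; β=1, v≡11 (mod 19); (4|19)=+1, (11|19)=+1; sign (−1)^1·+1^1·+1^1 = -1.
(a,b)_47: α=0, u≡14; β=2, v≡18 (mod 47); (14|47)=+1, (18|47)=+1; sign (−1)^0·+1^2·+1^0 = +1.
(a,b)_7: α=1, u≡2; β=-5, v≡5 (mod 7); (2|7)=+1, (5|7)=-1; sign (−1)^1·+1^-5·-1^1 = +1.
(a,b)_2: α=4, β=2; u≡1, v≡7 (mod 8); ε(u)ε(v)=0·1, αω(v)=4·0, βω(u)=2·0; sum ≡ 0  ⇒  +1.
(a,b)_11: α=0, u≡6; β=3, v≡8 (mod 11); (6|11)=-1, (8|11)=-1; sign (−1)^0·-1^3·-1^0 = -1.
(a,b)_31: α=1, u≡6; β=1, v≡30 (mod 31); (6|31)=-1, (30|31)=-1; sign (−1)^1·-1^1·-1^1 = -1.
(a,b)_23: α=0, u≡16; β=1, v≡4 (mod 23); (16|23)=+1, (4|23)=+1; sign (−1)^0·+1^1·+1^0 = +1.
(a,b)_29: α=0, u≡13; β=1, v≡17 (mod 29); (13|29)=+1, (17|29)=-1; sign (−1)^0·+1^1·-1^0 = +1.
(a,b)_3: α=4, u≡1; β=6, v≡1 (mod 3); (1|3)=+1, (1|3)=+1; sign (−1)^0·+1^6·+1^4 = +1.
(a,b)_5: α=1, u≡3; β=-1, v≡1 (mod 5); (3|5)=-1, (1|5)=+1; sign (−1)^0·-1^-1·+1^1 = -1.
(a,b)_13: α=-2, u≡1; β=0, v≡6 (mod 13); (1|13)=+1, (6|13)=-1; sign (−1)^0·+1^0·-1^-2 = +1.
|Ram(-20615, 151252255)| = 4, even; anisotropic at {5, 11, 19, 31}.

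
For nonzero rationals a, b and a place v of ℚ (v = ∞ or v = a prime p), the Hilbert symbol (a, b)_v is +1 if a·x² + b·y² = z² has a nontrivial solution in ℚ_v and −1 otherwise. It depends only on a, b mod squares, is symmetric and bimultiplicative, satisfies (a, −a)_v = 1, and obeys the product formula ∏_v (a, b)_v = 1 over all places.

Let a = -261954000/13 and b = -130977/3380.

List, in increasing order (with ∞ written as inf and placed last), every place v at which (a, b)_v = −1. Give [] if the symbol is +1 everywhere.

[2, 3, 5, inf]

(a, b) ≡ (-2145, -165) mod (ℚ^×)²; places V = {2, 3, 5, 7, 11, 13, ∞}.
(a,b)_∞: sgn(-2145)=−, sgn(-165)=−, so -1.
(a,b)_3: α=5, u≡2; β=5, v≡2 (mod 3); (2|3)=-1, (2|3)=-1; sign (−1)^1·-1^5·-1^5 = -1.
(a,b)_13: α=-1, u≡4; β=-2, v≡9 (mod 13); (4|13)=+1, (9|13)=+1; sign (−1)^0·+1^-2·+1^-1 = +1.
(a,b)_5: α=3, u≡1; β=-1, v≡3 (mod 5); (1|5)=+1, (3|5)=-1; sign (−1)^0·+1^-1·-1^3 = -1.
(a,b)_2: α=4, β=-2; u≡7, v≡3 (mod 8); ε(u)ε(v)=1·1, αω(v)=4·1, βω(u)=-2·0; sum ≡ 1  ⇒  -1.
(a,b)_11: α=1, u≡5; β=1, v≡2 (mod 11); (5|11)=+1, (2|11)=-1; sign (−1)^1·+1^1·-1^1 = +1.
(a,b)_7: α=2, u≡2; β=2, v≡6 (mod 7); (2|7)=+1, (6|7)=-1; sign (−1)^0·+1^2·-1^2 = +1.
Ram(-2145, -165) = {2, 3, 5, ∞}; no ℚ_2-point on the conic.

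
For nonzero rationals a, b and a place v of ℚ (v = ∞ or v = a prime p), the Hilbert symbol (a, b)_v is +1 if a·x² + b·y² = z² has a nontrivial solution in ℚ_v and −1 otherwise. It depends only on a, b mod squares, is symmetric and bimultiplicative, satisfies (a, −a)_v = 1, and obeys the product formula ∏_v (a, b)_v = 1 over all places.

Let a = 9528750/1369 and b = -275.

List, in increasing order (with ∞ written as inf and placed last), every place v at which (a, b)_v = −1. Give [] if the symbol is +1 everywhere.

[2, 7]

(a, b) ≡ (14, -11) mod (ℚ^×)²; places V = {2, 3, 5, 7, 11, 37, ∞}.
(a,b)_2: α=1, β=0; u≡7, v≡5 (mod 8); ε(u)ε(v)=1·0, αω(v)=1·1, βω(u)=0·0; sum ≡ 1  ⇒  -1.
(a,b)_5: α=4, u≡4; β=2, v≡4 (mod 5); (4|5)=+1, (4|5)=+1; sign (−1)^0·+1^2·+1^4 = +1.
(a,b)_3: α=2, u≡2; β=0, v≡1 (mod 3); (2|3)=-1, (1|3)=+1; sign (−1)^0·-1^0·+1^2 = +1.
(a,b)_37: α=-2, u≡29; β=0, v≡21 (mod 37); (29|37)=-1, (21|37)=+1; sign (−1)^0·-1^0·+1^-2 = +1.
(a,b)_7: α=1, u≡4; β=0, v≡5 (mod 7); (4|7)=+1, (5|7)=-1; sign (−1)^0·+1^0·-1^1 = -1.
(a,b)_∞: sgn(14)=+, sgn(-11)=−, so +1.
(a,b)_11: α=2, u≡9; β=1, v≡8 (mod 11); (9|11)=+1, (8|11)=-1; sign (−1)^0·+1^1·-1^2 = +1.
Ram(14, -11) = {2, 7}; no ℚ_2-point on the conic.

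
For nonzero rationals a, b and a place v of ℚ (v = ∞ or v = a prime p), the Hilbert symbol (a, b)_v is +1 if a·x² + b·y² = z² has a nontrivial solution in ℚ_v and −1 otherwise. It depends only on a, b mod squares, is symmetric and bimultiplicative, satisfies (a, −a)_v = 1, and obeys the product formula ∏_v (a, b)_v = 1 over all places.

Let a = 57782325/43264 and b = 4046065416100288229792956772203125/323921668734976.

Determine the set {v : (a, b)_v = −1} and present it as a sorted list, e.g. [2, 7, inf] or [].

[3, 23, 37, 43]

Mod squares: a ≡ 2311293, b ≡ 123606381. Check v ∈ {∞, 2, 3, 5, 7, 13, 19, 23, 29, 37, 41, 43, 47}.
v=∞: 2311293 > 0 and 123606381 > 0  ⇒  (a,b)_∞ = +1.
v=43: a=43^1·(≡40), b=43^3·(≡24) mod 43; (40|43)=+1, (24|43)=+1; (−1)^{1·3·21}·(+1)^3·(+1)^1 = -1.
v=41: a=41^1·(≡40), b=41^4·(≡37) mod 41; (40|41)=+1, (37|41)=+1; (−1)^{1·4·20}·(+1)^4·(+1)^1 = +1.
v=29: a=29^0·(≡22), b=29^1·(≡18) mod 29; (22|29)=+1, (18|29)=-1; (−1)^{0·1·14}·(+1)^1·(-1)^0 = +1.
v=37: a=37^0·(≡15), b=37^1·(≡19) mod 37; (15|37)=-1, (19|37)=-1; (−1)^{0·1·18}·(-1)^1·(-1)^0 = -1.
v=23: a=23^1·(≡8), b=23^4·(≡10) mod 23; (8|23)=+1, (10|23)=-1; (−1)^{1·4·11}·(+1)^4·(-1)^1 = -1.
v=2: v_2(a)=-8, v_2(b)=-26; units ≡ 5, 5 (mod 8); ε·ε+αω+βω = 0·0+-8·1+-26·1 ≡ 0  ⇒  (a,b)_2 = +1.
v=47: a=47^0·(≡16), b=47^1·(≡43) mod 47; (16|47)=+1, (43|47)=-1; (−1)^{0·1·23}·(+1)^1·(-1)^0 = +1.
v=3: a=3^1·(≡1), b=3^5·(≡1) mod 3; (1|3)=+1, (1|3)=+1; (−1)^{1·5·1}·(+1)^5·(+1)^1 = -1.
v=7: a=7^0·(≡5), b=7^2·(≡3) mod 7; (5|7)=-1, (3|7)=-1; (−1)^{0·2·3}·(-1)^2·(-1)^0 = +1.
v=19: a=19^1·(≡16), b=19^3·(≡14) mod 19; (16|19)=+1, (14|19)=-1; (−1)^{1·3·9}·(+1)^3·(-1)^1 = +1.
v=5: a=5^2·(≡2), b=5^6·(≡1) mod 5; (2|5)=-1, (1|5)=+1; (−1)^{2·6·2}·(-1)^6·(+1)^2 = +1.
v=13: a=13^-2·(≡9), b=13^-6·(≡6) mod 13; (9|13)=+1, (6|13)=-1; (−1)^{-2·-6·6}·(+1)^-6·(-1)^-2 = +1.
(2311293, 123606381 / ℚ) ramifies at {3, 23, 37, 43}: a division algebra.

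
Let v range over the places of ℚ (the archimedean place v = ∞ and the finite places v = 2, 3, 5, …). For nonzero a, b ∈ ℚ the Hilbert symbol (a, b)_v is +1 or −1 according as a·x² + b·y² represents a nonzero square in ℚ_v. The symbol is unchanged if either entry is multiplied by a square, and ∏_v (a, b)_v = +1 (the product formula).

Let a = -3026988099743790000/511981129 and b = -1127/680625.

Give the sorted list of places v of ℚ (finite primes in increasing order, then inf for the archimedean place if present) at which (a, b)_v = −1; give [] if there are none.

[19, inf]

(a, b) ≡ (-22971, -23) mod (ℚ^×)²; places V = {2, 3, 5, 7, 11, 13, 17, 19, 23, 31, ∞}.
(a,b)_7: α=2, u≡3; β=2, v≡5 (mod 7); (3|7)=-1, (5|7)=-1; sign (−1)^0·-1^2·-1^2 = +1.
(a,b)_23: α=4, u≡18; β=1, v≡15 (mod 23); (18|23)=+1, (15|23)=-1; sign (−1)^0·+1^1·-1^4 = +1.
(a,b)_31: α=3, u≡29; β=0, v≡1 (mod 31); (29|31)=-1, (1|31)=+1; sign (−1)^0·-1^0·+1^3 = +1.
(a,b)_3: α=1, u≡2; β=-2, v≡1 (mod 3); (2|3)=-1, (1|3)=+1; sign (−1)^0·-1^-2·+1^1 = +1.
(a,b)_∞: sgn(-22971)=−, sgn(-23)=−, so -1.
(a,b)_11: α=-6, u≡2; β=-2, v≡7 (mod 11); (2|11)=-1, (7|11)=-1; sign (−1)^0·-1^-2·-1^-6 = +1.
(a,b)_19: α=1, u≡6; β=0, v≡10 (mod 19); (6|19)=+1, (10|19)=-1; sign (−1)^0·+1^0·-1^1 = -1.
(a,b)_13: α=1, u≡4; β=0, v≡3 (mod 13); (4|13)=+1, (3|13)=+1; sign (−1)^0·+1^0·+1^1 = +1.
(a,b)_5: α=4, u≡4; β=-4, v≡2 (mod 5); (4|5)=+1, (2|5)=-1; sign (−1)^0·+1^-4·-1^4 = +1.
(a,b)_17: α=-2, u≡8; β=0, v≡14 (mod 17); (8|17)=+1, (14|17)=-1; sign (−1)^0·+1^0·-1^-2 = +1.
(a,b)_2: α=4, β=0; u≡5, v≡1 (mod 8); ε(u)ε(v)=0·0, αω(v)=4·0, βω(u)=0·1; sum ≡ 0  ⇒  +1.
Ram(-22971, -23) = {19, ∞}; no ℚ_19-point on the conic.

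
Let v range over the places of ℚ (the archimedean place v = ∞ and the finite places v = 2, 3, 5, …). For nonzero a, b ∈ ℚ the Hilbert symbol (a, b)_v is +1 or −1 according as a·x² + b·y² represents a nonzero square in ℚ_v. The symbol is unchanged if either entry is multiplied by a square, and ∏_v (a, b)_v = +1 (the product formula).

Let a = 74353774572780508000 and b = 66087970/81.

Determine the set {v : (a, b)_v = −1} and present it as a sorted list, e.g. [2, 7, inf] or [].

(a, b) ≡ (2470, 130) mod (ℚ^×)²; places V = {2, 3, 5, 13, 19, 23, 31, ∞}.
(a,b)_3: α=0, u≡1; β=-4, v≡1 (mod 3); (1|3)=+1, (1|3)=+1; sign (−1)^0·+1^-4·+1^0 = +1.
(a,b)_31: α=2, u≡15; β=2, v≡30 (mod 31); (15|31)=-1, (30|31)=-1; sign (−1)^0·-1^2·-1^2 = +1.
(a,b)_13: α=1, u≡8; β=1, v≡9 (mod 13); (8|13)=-1, (9|13)=+1; sign (−1)^0·-1^1·+1^1 = -1.
(a,b)_19: α=1, u≡6; β=0, v≡16 (mod 19); (6|19)=+1, (16|19)=+1; sign (−1)^0·+1^0·+1^1 = +1.
(a,b)_23: α=8, u≡9; β=2, v≡11 (mod 23); (9|23)=+1, (11|23)=-1; sign (−1)^0·+1^2·-1^8 = +1.
(a,b)_5: α=3, u≡4; β=1, v≡4 (mod 5); (4|5)=+1, (4|5)=+1; sign (−1)^0·+1^1·+1^3 = +1.
(a,b)_2: α=5, β=1; u≡3, v≡1 (mod 8); ε(u)ε(v)=1·0, αω(v)=5·0, βω(u)=1·1; sum ≡ 1  ⇒  -1.
(a,b)_∞: sgn(2470)=+, sgn(130)=+, so +1.
Ram(2470, 130) = {2, 13}; no ℚ_2-point on the conic.

[2, 13]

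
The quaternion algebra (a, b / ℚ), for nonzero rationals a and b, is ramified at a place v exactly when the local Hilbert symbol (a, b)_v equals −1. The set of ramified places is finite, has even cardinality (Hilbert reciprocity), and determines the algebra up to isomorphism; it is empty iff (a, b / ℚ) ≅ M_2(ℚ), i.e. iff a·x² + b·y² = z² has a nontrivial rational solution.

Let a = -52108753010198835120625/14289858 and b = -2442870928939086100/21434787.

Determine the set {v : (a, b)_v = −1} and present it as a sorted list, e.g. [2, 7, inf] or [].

(a, b) ≡ (-208754, -5264671503) mod (ℚ^×)²; places V = {2, 3, 5, 7, 11, 13, 17, 23, 31, 37, 41, 43, ∞}.
(a,b)_5: α=4, u≡4; β=2, v≡3 (mod 5); (4|5)=+1, (3|5)=-1; sign (−1)^0·+1^2·-1^4 = +1.
(a,b)_2: α=-1, β=2; u≡7, v≡1 (mod 8); ε(u)ε(v)=1·0, αω(v)=-1·0, βω(u)=2·0; sum ≡ 0  ⇒  +1.
(a,b)_17: α=2, u≡12; β=1, v≡10 (mod 17); (12|17)=-1, (10|17)=-1; sign (−1)^0·-1^1·-1^2 = -1.
(a,b)_11: α=-2, u≡9; β=-2, v≡6 (mod 11); (9|11)=+1, (6|11)=-1; sign (−1)^0·+1^-2·-1^-2 = +1.
(a,b)_23: α=2, u≡22; β=1, v≡17 (mod 23); (22|23)=-1, (17|23)=-1; sign (−1)^0·-1^1·-1^2 = -1.
(a,b)_7: α=1, u≡6; β=3, v≡3 (mod 7); (6|7)=-1, (3|7)=-1; sign (−1)^1·-1^3·-1^1 = -1.
(a,b)_31: α=1, u≡3; β=1, v≡21 (mod 31); (3|31)=-1, (21|31)=-1; sign (−1)^1·-1^1·-1^1 = -1.
(a,b)_13: α=1, u≡10; β=3, v≡5 (mod 13); (10|13)=+1, (5|13)=-1; sign (−1)^0·+1^3·-1^1 = -1.
(a,b)_∞: sgn(-208754)=−, sgn(-5264671503)=−, so -1.
(a,b)_37: α=1, u≡35; β=1, v≡35 (mod 37); (35|37)=-1, (35|37)=-1; sign (−1)^0·-1^1·-1^1 = +1.
(a,b)_3: α=-10, u≡1; β=-11, v≡2 (mod 3); (1|3)=+1, (2|3)=-1; sign (−1)^0·+1^-11·-1^-10 = +1.
(a,b)_43: α=2, u≡4; β=1, v≡15 (mod 43); (4|43)=+1, (15|43)=+1; sign (−1)^0·+1^1·+1^2 = +1.
(a,b)_41: α=4, u≡39; β=2, v≡9 (mod 41); (39|41)=+1, (9|41)=+1; sign (−1)^0·+1^2·+1^4 = +1.
(-208754, -5264671503 / ℚ) ramifies at {7, 13, 17, 23, 31, ∞}: a division algebra.

[7, 13, 17, 23, 31, inf]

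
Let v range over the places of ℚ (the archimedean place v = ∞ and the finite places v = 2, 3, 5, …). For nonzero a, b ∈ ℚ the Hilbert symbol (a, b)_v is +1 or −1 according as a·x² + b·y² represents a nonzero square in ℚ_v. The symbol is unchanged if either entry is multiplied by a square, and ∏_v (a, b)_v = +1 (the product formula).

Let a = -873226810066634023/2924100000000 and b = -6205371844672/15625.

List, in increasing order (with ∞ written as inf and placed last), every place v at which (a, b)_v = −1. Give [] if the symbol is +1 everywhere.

[11, 13, 17, inf]

(a, b) ≡ (-527527, -17017) mod (ℚ^×)²; places V = {2, 3, 5, 7, 11, 13, 17, 19, 31, ∞}.
(a,b)_13: α=1, u≡6; β=1, v≡9 (mod 13); (6|13)=-1, (9|13)=+1; sign (−1)^0·-1^1·+1^1 = -1.
(a,b)_11: α=5, u≡5; β=3, v≡1 (mod 11); (5|11)=+1, (1|11)=+1; sign (−1)^1·+1^3·+1^5 = -1.
(a,b)_7: α=7, u≡2; β=3, v≡6 (mod 7); (2|7)=+1, (6|7)=-1; sign (−1)^1·+1^3·-1^7 = +1.
(a,b)_17: α=1, u≡6; β=1, v≡8 (mod 17); (6|17)=-1, (8|17)=+1; sign (−1)^0·-1^1·+1^1 = -1.
(a,b)_5: α=-8, u≡2; β=-6, v≡3 (mod 5); (2|5)=-1, (3|5)=-1; sign (−1)^0·-1^-6·-1^-8 = +1.
(a,b)_3: α=-4, u≡2; β=0, v≡2 (mod 3); (2|3)=-1, (2|3)=-1; sign (−1)^0·-1^0·-1^-4 = +1.
(a,b)_31: α=3, u≡25; β=2, v≡1 (mod 31); (25|31)=+1, (1|31)=+1; sign (−1)^0·+1^2·+1^3 = +1.
(a,b)_19: α=-2, u≡2; β=0, v≡1 (mod 19); (2|19)=-1, (1|19)=+1; sign (−1)^0·-1^0·+1^-2 = +1.
(a,b)_∞: sgn(-527527)=−, sgn(-17017)=−, so -1.
(a,b)_2: α=-8, β=6; u≡1, v≡7 (mod 8); ε(u)ε(v)=0·1, αω(v)=-8·0, βω(u)=6·0; sum ≡ 0  ⇒  +1.
|Ram(-527527, -17017)| = 4, even; anisotropic at {11, 13, 17, ∞}.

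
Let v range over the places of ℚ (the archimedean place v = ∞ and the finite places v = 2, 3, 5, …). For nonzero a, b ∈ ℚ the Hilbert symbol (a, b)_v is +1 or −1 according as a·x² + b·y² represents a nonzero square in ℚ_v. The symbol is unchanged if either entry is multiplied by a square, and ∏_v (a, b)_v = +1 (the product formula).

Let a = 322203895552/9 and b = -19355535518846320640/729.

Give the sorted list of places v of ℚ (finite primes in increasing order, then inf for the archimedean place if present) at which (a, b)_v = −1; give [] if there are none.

[2, 5, 11, 23]

Mod squares: a ≡ 7, b ≡ -134090. Check v ∈ {∞, 2, 3, 5, 7, 11, 23, 53}.
v=23: a=23^2·(≡19), b=23^3·(≡2) mod 23; (19|23)=-1, (2|23)=+1; (−1)^{2·3·11}·(-1)^3·(+1)^2 = -1.
v=2: v_2(a)=8, v_2(b)=15; units ≡ 7, 3 (mod 8); ε·ε+αω+βω = 1·1+8·1+15·0 ≡ 1  ⇒  (a,b)_2 = -1.
v=5: a=5^0·(≡3), b=5^1·(≡3) mod 5; (3|5)=-1, (3|5)=-1; (−1)^{0·1·2}·(-1)^1·(-1)^0 = -1.
v=11: a=11^2·(≡2), b=11^3·(≡3) mod 11; (2|11)=-1, (3|11)=+1; (−1)^{2·3·5}·(-1)^3·(+1)^2 = -1.
v=7: a=7^1·(≡4), b=7^2·(≡2) mod 7; (4|7)=+1, (2|7)=+1; (−1)^{1·2·3}·(+1)^2·(+1)^1 = +1.
v=∞: 7 > 0 and -134090 < 0  ⇒  (a,b)_∞ = +1.
v=3: a=3^-2·(≡1), b=3^-6·(≡1) mod 3; (1|3)=+1, (1|3)=+1; (−1)^{-2·-6·1}·(+1)^-6·(+1)^-2 = +1.
v=53: a=53^2·(≡52), b=53^3·(≡41) mod 53; (52|53)=+1, (41|53)=-1; (−1)^{2·3·26}·(+1)^3·(-1)^2 = +1.
(7, -134090 / ℚ) ramifies at {2, 5, 11, 23}: a division algebra.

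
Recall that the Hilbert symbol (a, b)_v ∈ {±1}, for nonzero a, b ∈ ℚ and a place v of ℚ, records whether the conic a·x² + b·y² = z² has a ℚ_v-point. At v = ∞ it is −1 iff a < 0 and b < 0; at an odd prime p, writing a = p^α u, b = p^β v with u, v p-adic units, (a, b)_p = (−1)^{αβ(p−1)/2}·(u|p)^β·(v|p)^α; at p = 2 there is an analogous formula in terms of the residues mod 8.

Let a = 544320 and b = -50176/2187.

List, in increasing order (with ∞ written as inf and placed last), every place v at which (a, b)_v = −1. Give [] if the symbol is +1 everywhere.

Mod squares: a ≡ 105, b ≡ -3. Check v ∈ {∞, 2, 3, 5, 7}.
v=7: a=7^1·(≡4), b=7^2·(≡4) mod 7; (4|7)=+1, (4|7)=+1; (−1)^{1·2·3}·(+1)^2·(+1)^1 = +1.
v=∞: 105 > 0 and -3 < 0  ⇒  (a,b)_∞ = +1.
v=3: a=3^5·(≡2), b=3^-7·(≡2) mod 3; (2|3)=-1, (2|3)=-1; (−1)^{5·-7·1}·(-1)^-7·(-1)^5 = -1.
v=2: v_2(a)=6, v_2(b)=10; units ≡ 1, 5 (mod 8); ε·ε+αω+βω = 0·0+6·1+10·0 ≡ 0  ⇒  (a,b)_2 = +1.
v=5: a=5^1·(≡4), b=5^0·(≡2) mod 5; (4|5)=+1, (2|5)=-1; (−1)^{1·0·2}·(+1)^0·(-1)^1 = -1.
Ram(105, -3) = {3, 5}; no ℚ_3-point on the conic.

[3, 5]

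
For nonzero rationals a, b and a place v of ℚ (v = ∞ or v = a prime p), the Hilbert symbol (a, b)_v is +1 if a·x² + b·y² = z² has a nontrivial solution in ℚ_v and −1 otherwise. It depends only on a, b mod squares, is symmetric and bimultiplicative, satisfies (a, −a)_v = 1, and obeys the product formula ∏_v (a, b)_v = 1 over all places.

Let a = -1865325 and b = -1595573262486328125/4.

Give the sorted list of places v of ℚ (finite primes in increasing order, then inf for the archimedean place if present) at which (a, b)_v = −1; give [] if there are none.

(a, b) ≡ (-74613, -165) mod (ℚ^×)²; places V = {2, 3, 5, 7, 11, 13, 17, 19, ∞}.
(a,b)_17: α=1, u≡10; β=0, v≡14 (mod 17); (10|17)=-1, (14|17)=-1; sign (−1)^0·-1^0·-1^1 = -1.
(a,b)_3: α=1, u≡2; β=1, v≡2 (mod 3); (2|3)=-1, (2|3)=-1; sign (−1)^1·-1^1·-1^1 = -1.
(a,b)_11: α=1, u≡1; β=1, v≡10 (mod 11); (1|11)=+1, (10|11)=-1; sign (−1)^1·+1^1·-1^1 = +1.
(a,b)_7: α=1, u≡1; β=4, v≡5 (mod 7); (1|7)=+1, (5|7)=-1; sign (−1)^0·+1^4·-1^1 = -1.
(a,b)_2: α=0, β=-2; u≡3, v≡3 (mod 8); ε(u)ε(v)=1·1, αω(v)=0·1, βω(u)=-2·1; sum ≡ 1  ⇒  -1.
(a,b)_19: α=1, u≡17; β=2, v≡16 (mod 19); (17|19)=+1, (16|19)=+1; sign (−1)^0·+1^2·+1^1 = +1.
(a,b)_5: α=2, u≡2; β=9, v≡3 (mod 5); (2|5)=-1, (3|5)=-1; sign (−1)^0·-1^9·-1^2 = -1.
(a,b)_13: α=0, u≡6; β=4, v≡12 (mod 13); (6|13)=-1, (12|13)=+1; sign (−1)^0·-1^4·+1^0 = +1.
(a,b)_∞: sgn(-74613)=−, sgn(-165)=−, so -1.
|Ram(-74613, -165)| = 6, even; anisotropic at {2, 3, 5, 7, 17, ∞}.

[2, 3, 5, 7, 17, inf]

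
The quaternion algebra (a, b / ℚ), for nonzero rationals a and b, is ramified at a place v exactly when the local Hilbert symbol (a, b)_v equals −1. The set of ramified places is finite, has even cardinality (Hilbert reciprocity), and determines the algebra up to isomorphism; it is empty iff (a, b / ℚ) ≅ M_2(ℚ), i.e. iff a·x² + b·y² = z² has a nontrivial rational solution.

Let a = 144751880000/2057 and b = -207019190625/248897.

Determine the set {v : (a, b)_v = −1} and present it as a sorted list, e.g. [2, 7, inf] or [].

[13, 17]

Mod squares: a ≡ 7429, b ≡ -62985. Check v ∈ {∞, 2, 3, 5, 7, 11, 13, 17, 19, 23}.
v=19: a=19^1·(≡7), b=19^1·(≡18) mod 19; (7|19)=+1, (18|19)=-1; (−1)^{1·1·9}·(+1)^1·(-1)^1 = +1.
v=5: a=5^4·(≡4), b=5^5·(≡2) mod 5; (4|5)=+1, (2|5)=-1; (−1)^{4·5·2}·(+1)^5·(-1)^4 = +1.
v=3: a=3^0·(≡1), b=3^1·(≡2) mod 3; (1|3)=+1, (2|3)=-1; (−1)^{0·1·1}·(+1)^1·(-1)^0 = +1.
v=13: a=13^2·(≡8), b=13^3·(≡4) mod 13; (8|13)=-1, (4|13)=+1; (−1)^{2·3·6}·(-1)^3·(+1)^2 = -1.
v=17: a=17^-1·(≡5), b=17^-1·(≡2) mod 17; (5|17)=-1, (2|17)=+1; (−1)^{-1·-1·8}·(-1)^-1·(+1)^-1 = -1.
v=23: a=23^1·(≡8), b=23^2·(≡2) mod 23; (8|23)=+1, (2|23)=+1; (−1)^{1·2·11}·(+1)^2·(+1)^1 = +1.
v=2: v_2(a)=6, v_2(b)=0; units ≡ 5, 7 (mod 8); ε·ε+αω+βω = 0·1+6·0+0·1 ≡ 0  ⇒  (a,b)_2 = +1.
v=∞: 7429 > 0 and -62985 < 0  ⇒  (a,b)_∞ = +1.
v=7: a=7^2·(≡1), b=7^0·(≡1) mod 7; (1|7)=+1, (1|7)=+1; (−1)^{2·0·3}·(+1)^0·(+1)^2 = +1.
v=11: a=11^-2·(≡4), b=11^-4·(≡1) mod 11; (4|11)=+1, (1|11)=+1; (−1)^{-2·-4·5}·(+1)^-4·(+1)^-2 = +1.
Ram(7429, -62985) = {13, 17}; no ℚ_13-point on the conic.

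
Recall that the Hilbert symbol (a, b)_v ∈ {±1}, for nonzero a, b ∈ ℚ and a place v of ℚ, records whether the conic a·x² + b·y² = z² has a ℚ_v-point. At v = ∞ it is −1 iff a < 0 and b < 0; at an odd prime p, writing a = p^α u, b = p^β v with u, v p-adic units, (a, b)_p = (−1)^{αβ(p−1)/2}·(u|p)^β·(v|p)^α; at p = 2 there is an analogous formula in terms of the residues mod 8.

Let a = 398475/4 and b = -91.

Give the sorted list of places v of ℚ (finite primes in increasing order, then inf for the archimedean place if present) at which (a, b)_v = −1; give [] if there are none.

[7, 11]

Mod squares: a ≡ 1771, b ≡ -91. Check v ∈ {∞, 2, 3, 5, 7, 11, 13, 23}.
v=∞: 1771 > 0 and -91 < 0  ⇒  (a,b)_∞ = +1.
v=7: a=7^1·(≡2), b=7^1·(≡1) mod 7; (2|7)=+1, (1|7)=+1; (−1)^{1·1·3}·(+1)^1·(+1)^1 = -1.
v=13: a=13^0·(≡3), b=13^1·(≡6) mod 13; (3|13)=+1, (6|13)=-1; (−1)^{0·1·6}·(+1)^1·(-1)^0 = +1.
v=3: a=3^2·(≡1), b=3^0·(≡2) mod 3; (1|3)=+1, (2|3)=-1; (−1)^{2·0·1}·(+1)^0·(-1)^2 = +1.
v=11: a=11^1·(≡6), b=11^0·(≡8) mod 11; (6|11)=-1, (8|11)=-1; (−1)^{1·0·5}·(-1)^0·(-1)^1 = -1.
v=5: a=5^2·(≡1), b=5^0·(≡4) mod 5; (1|5)=+1, (4|5)=+1; (−1)^{2·0·2}·(+1)^0·(+1)^2 = +1.
v=2: v_2(a)=-2, v_2(b)=0; units ≡ 3, 5 (mod 8); ε·ε+αω+βω = 1·0+-2·1+0·1 ≡ 0  ⇒  (a,b)_2 = +1.
v=23: a=23^1·(≡13), b=23^0·(≡1) mod 23; (13|23)=+1, (1|23)=+1; (−1)^{1·0·11}·(+1)^0·(+1)^1 = +1.
(1771, -91 / ℚ) ramifies at {7, 11}: a division algebra.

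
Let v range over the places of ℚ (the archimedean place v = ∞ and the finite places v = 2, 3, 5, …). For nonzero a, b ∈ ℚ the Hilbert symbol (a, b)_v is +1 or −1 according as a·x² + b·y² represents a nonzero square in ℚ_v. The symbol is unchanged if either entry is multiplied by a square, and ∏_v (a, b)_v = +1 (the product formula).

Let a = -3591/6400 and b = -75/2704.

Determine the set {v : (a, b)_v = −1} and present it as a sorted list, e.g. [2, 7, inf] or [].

[3, inf]

Mod squares: a ≡ -399, b ≡ -3. Check v ∈ {∞, 2, 3, 5, 7, 13, 19}.
v=19: a=19^1·(≡6), b=19^0·(≡16) mod 19; (6|19)=+1, (16|19)=+1; (−1)^{1·0·9}·(+1)^0·(+1)^1 = +1.
v=3: a=3^3·(≡2), b=3^1·(≡2) mod 3; (2|3)=-1, (2|3)=-1; (−1)^{3·1·1}·(-1)^1·(-1)^3 = -1.
v=13: a=13^0·(≡9), b=13^-2·(≡1) mod 13; (9|13)=+1, (1|13)=+1; (−1)^{0·-2·6}·(+1)^-2·(+1)^0 = +1.
v=5: a=5^-2·(≡4), b=5^2·(≡3) mod 5; (4|5)=+1, (3|5)=-1; (−1)^{-2·2·2}·(+1)^2·(-1)^-2 = +1.
v=7: a=7^1·(≡6), b=7^0·(≡1) mod 7; (6|7)=-1, (1|7)=+1; (−1)^{1·0·3}·(-1)^0·(+1)^1 = +1.
v=∞: -399 < 0 and -3 < 0  ⇒  (a,b)_∞ = -1.
v=2: v_2(a)=-8, v_2(b)=-4; units ≡ 1, 5 (mod 8); ε·ε+αω+βω = 0·0+-8·1+-4·0 ≡ 0  ⇒  (a,b)_2 = +1.
(-399, -3 / ℚ) ramifies at {3, ∞}: a division algebra.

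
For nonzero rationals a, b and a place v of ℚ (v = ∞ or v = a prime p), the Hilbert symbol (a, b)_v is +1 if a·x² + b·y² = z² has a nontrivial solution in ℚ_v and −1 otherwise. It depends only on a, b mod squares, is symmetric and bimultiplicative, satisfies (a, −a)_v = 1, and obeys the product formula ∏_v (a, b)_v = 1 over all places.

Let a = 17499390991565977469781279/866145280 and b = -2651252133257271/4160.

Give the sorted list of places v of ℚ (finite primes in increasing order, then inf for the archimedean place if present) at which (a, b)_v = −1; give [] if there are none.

[5, 29]

Mod squares: a ≡ 2757755, b ≡ -35815. Check v ∈ {∞, 2, 3, 5, 7, 11, 13, 17, 19, 29, 59}.
v=29: a=29^1·(≡20), b=29^1·(≡3) mod 29; (20|29)=+1, (3|29)=-1; (−1)^{1·1·14}·(+1)^1·(-1)^1 = -1.
v=17: a=17^4·(≡8), b=17^2·(≡16) mod 17; (8|17)=+1, (16|17)=+1; (−1)^{4·2·8}·(+1)^2·(+1)^4 = +1.
v=19: a=19^1·(≡1), b=19^1·(≡13) mod 19; (1|19)=+1, (13|19)=-1; (−1)^{1·1·9}·(+1)^1·(-1)^1 = +1.
v=3: a=3^22·(≡2), b=3^14·(≡2) mod 3; (2|3)=-1, (2|3)=-1; (−1)^{22·14·1}·(-1)^14·(-1)^22 = +1.
v=5: a=5^-1·(≡4), b=5^-1·(≡2) mod 5; (4|5)=+1, (2|5)=-1; (−1)^{-1·-1·2}·(+1)^-1·(-1)^-1 = -1.
v=11: a=11^-1·(≡9), b=11^0·(≡3) mod 11; (9|11)=+1, (3|11)=+1; (−1)^{-1·0·5}·(+1)^0·(+1)^-1 = +1.
v=∞: 2757755 > 0 and -35815 < 0  ⇒  (a,b)_∞ = +1.
v=59: a=59^4·(≡57), b=59^2·(≡5) mod 59; (57|59)=+1, (5|59)=+1; (−1)^{4·2·29}·(+1)^2·(+1)^4 = +1.
v=7: a=7^-1·(≡6), b=7^0·(≡1) mod 7; (6|7)=-1, (1|7)=+1; (−1)^{-1·0·3}·(-1)^0·(+1)^-1 = +1.
v=2: v_2(a)=-10, v_2(b)=-6; units ≡ 3, 1 (mod 8); ε·ε+αω+βω = 1·0+-10·0+-6·1 ≡ 0  ⇒  (a,b)_2 = +1.
v=13: a=13^-3·(≡3), b=13^-1·(≡10) mod 13; (3|13)=+1, (10|13)=+1; (−1)^{-3·-1·6}·(+1)^-1·(+1)^-3 = +1.
Ram(2757755, -35815) = {5, 29}; no ℚ_5-point on the conic.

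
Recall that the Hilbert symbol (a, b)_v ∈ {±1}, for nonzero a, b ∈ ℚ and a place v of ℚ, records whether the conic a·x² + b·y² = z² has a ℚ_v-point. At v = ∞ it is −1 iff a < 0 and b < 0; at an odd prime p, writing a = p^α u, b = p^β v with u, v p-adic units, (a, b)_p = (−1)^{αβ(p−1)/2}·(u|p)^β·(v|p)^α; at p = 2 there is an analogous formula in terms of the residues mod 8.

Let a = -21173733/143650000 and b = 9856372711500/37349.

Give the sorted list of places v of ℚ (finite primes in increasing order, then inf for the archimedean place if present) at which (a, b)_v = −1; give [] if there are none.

[2, 5, 13, 19]

Mod squares: a ≡ -11305, b ≡ 7735. Check v ∈ {∞, 2, 3, 5, 7, 13, 17, 19}.
v=7: a=7^3·(≡4), b=7^5·(≡3) mod 7; (4|7)=+1, (3|7)=-1; (−1)^{3·5·3}·(+1)^5·(-1)^3 = +1.
v=19: a=19^3·(≡8), b=19^4·(≡18) mod 19; (8|19)=-1, (18|19)=-1; (−1)^{3·4·9}·(-1)^4·(-1)^3 = -1.
v=13: a=13^-2·(≡7), b=13^-3·(≡4) mod 13; (7|13)=-1, (4|13)=+1; (−1)^{-2·-3·6}·(-1)^-3·(+1)^-2 = -1.
v=5: a=5^-5·(≡4), b=5^3·(≡3) mod 5; (4|5)=+1, (3|5)=-1; (−1)^{-5·3·2}·(+1)^3·(-1)^-5 = -1.
v=2: v_2(a)=-4, v_2(b)=2; units ≡ 7, 7 (mod 8); ε·ε+αω+βω = 1·1+-4·0+2·0 ≡ 1  ⇒  (a,b)_2 = -1.
v=17: a=17^-1·(≡4), b=17^-1·(≡1) mod 17; (4|17)=+1, (1|17)=+1; (−1)^{-1·-1·8}·(+1)^-1·(+1)^-1 = +1.
v=3: a=3^2·(≡2), b=3^2·(≡1) mod 3; (2|3)=-1, (1|3)=+1; (−1)^{2·2·1}·(-1)^2·(+1)^2 = +1.
v=∞: -11305 < 0 and 7735 > 0  ⇒  (a,b)_∞ = +1.
Ram(-11305, 7735) = {2, 5, 13, 19}; no ℚ_2-point on the conic.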